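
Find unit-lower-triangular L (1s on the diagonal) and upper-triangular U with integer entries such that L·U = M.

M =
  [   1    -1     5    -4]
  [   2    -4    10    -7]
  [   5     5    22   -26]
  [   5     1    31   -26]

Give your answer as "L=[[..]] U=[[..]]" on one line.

L=[[1,0,0,0],[2,1,0,0],[5,-5,1,0],[5,-3,-2,1]] U=[[1,-1,5,-4],[0,-2,0,1],[0,0,-3,-1],[0,0,0,-5]]

  R1 -= 2·R0 → [0,-2,0,1]
  R2 -= 5·R0 → [0,10,-3,-6]
  R3 -= 5·R0 → [0,6,6,-6]
  R2 -= -5·R1 → [0,0,-3,-1]
  R3 -= -3·R1 → [0,0,6,-3]
  R3 -= -2·R2 → [0,0,0,-5]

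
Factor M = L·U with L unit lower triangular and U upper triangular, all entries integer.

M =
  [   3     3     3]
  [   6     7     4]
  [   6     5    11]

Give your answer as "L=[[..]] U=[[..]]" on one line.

  row1 -= 2·row0 → [0,1,-2]
  row2 -= 2·row0 → [0,-1,5]
  row2 -= -1·row1 → [0,0,3]

L=[[1,0,0],[2,1,0],[2,-1,1]] U=[[3,3,3],[0,1,-2],[0,0,3]]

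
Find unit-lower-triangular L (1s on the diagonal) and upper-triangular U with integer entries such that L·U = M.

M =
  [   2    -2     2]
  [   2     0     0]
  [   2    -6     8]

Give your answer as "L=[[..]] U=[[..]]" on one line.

  row1 -= 1·row0 → [0,2,-2]
  row2 -= 1·row0 → [0,-4,6]
  row2 -= -2·row1 → [0,0,2]

L=[[1,0,0],[1,1,0],[1,-2,1]] U=[[2,-2,2],[0,2,-2],[0,0,2]]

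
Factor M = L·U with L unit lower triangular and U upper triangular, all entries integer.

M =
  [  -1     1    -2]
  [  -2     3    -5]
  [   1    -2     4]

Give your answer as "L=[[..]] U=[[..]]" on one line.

  r1 -= 2·r0 → [0,1,-1]
  r2 -= -1·r0 → [0,-1,2]
  r2 -= -1·r1 → [0,0,1]

L=[[1,0,0],[2,1,0],[-1,-1,1]] U=[[-1,1,-2],[0,1,-1],[0,0,1]]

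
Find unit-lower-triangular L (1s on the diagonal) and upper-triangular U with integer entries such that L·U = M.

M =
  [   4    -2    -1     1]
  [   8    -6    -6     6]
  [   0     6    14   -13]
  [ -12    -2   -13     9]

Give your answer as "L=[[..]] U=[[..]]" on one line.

  row1 -= 2·row0 → [0,-2,-4,4]
  row2 -= 0·row0 → [0,6,14,-13]
  row3 -= -3·row0 → [0,-8,-16,12]
  row2 -= -3·row1 → [0,0,2,-1]
  row3 -= 4·row1 → [0,0,0,-4]
  row3 -= 0·row2 → [0,0,0,-4]

L=[[1,0,0,0],[2,1,0,0],[0,-3,1,0],[-3,4,0,1]] U=[[4,-2,-1,1],[0,-2,-4,4],[0,0,2,-1],[0,0,0,-4]]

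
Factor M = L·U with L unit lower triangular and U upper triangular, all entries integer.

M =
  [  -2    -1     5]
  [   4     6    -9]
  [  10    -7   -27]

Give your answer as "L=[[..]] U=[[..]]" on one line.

L=[[1,0,0],[-2,1,0],[-5,-3,1]] U=[[-2,-1,5],[0,4,1],[0,0,1]]

  row1 -= -2·row0 → [0,4,1]
  row2 -= -5·row0 → [0,-12,-2]
  row2 -= -3·row1 → [0,0,1]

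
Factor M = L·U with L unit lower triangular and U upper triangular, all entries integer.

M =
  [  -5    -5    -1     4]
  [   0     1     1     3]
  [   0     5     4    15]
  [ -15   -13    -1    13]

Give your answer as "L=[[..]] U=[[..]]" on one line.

L=[[1,0,0,0],[0,1,0,0],[0,5,1,0],[3,2,0,1]] U=[[-5,-5,-1,4],[0,1,1,3],[0,0,-1,0],[0,0,0,-5]]

  r1 -= 0·r0 → [0,1,1,3]
  r2 -= 0·r0 → [0,5,4,15]
  r3 -= 3·r0 → [0,2,2,1]
  r2 -= 5·r1 → [0,0,-1,0]
  r3 -= 2·r1 → [0,0,0,-5]
  r3 -= 0·r2 → [0,0,0,-5]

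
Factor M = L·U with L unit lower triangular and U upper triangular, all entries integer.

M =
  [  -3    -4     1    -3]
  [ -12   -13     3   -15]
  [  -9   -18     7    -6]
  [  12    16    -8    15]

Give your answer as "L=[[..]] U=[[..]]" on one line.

  r1 -= 4·r0 → [0,3,-1,-3]
  r2 -= 3·r0 → [0,-6,4,3]
  r3 -= -4·r0 → [0,0,-4,3]
  r2 -= -2·r1 → [0,0,2,-3]
  r3 -= 0·r1 → [0,0,-4,3]
  r3 -= -2·r2 → [0,0,0,-3]

L=[[1,0,0,0],[4,1,0,0],[3,-2,1,0],[-4,0,-2,1]] U=[[-3,-4,1,-3],[0,3,-1,-3],[0,0,2,-3],[0,0,0,-3]]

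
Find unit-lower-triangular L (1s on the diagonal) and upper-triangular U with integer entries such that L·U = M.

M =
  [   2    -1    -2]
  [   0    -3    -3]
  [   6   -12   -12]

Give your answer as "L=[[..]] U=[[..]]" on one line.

  R1 -= 0·R0 → [0,-3,-3]
  R2 -= 3·R0 → [0,-9,-6]
  R2 -= 3·R1 → [0,0,3]

L=[[1,0,0],[0,1,0],[3,3,1]] U=[[2,-1,-2],[0,-3,-3],[0,0,3]]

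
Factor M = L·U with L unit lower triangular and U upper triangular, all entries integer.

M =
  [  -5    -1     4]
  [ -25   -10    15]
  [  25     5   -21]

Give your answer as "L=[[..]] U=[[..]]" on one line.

L=[[1,0,0],[5,1,0],[-5,0,1]] U=[[-5,-1,4],[0,-5,-5],[0,0,-1]]

  r1 -= 5·r0 → [0,-5,-5]
  r2 -= -5·r0 → [0,0,-1]
  r2 -= 0·r1 → [0,0,-1]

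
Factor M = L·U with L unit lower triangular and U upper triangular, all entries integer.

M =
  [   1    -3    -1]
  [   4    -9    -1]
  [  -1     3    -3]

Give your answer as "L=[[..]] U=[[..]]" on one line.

  r1 -= 4·r0 → [0,3,3]
  r2 -= -1·r0 → [0,0,-4]
  r2 -= 0·r1 → [0,0,-4]

L=[[1,0,0],[4,1,0],[-1,0,1]] U=[[1,-3,-1],[0,3,3],[0,0,-4]]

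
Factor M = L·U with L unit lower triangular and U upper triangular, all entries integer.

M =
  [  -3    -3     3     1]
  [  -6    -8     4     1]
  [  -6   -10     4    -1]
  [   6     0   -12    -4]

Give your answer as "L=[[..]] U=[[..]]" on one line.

L=[[1,0,0,0],[2,1,0,0],[2,2,1,0],[-2,3,0,1]] U=[[-3,-3,3,1],[0,-2,-2,-1],[0,0,2,-1],[0,0,0,1]]

  row1 -= 2·row0 → [0,-2,-2,-1]
  row2 -= 2·row0 → [0,-4,-2,-3]
  row3 -= -2·row0 → [0,-6,-6,-2]
  row2 -= 2·row1 → [0,0,2,-1]
  row3 -= 3·row1 → [0,0,0,1]
  row3 -= 0·row2 → [0,0,0,1]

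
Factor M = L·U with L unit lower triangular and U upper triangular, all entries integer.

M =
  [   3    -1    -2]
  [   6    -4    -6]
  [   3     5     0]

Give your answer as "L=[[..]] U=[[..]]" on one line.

  row1 -= 2·row0 → [0,-2,-2]
  row2 -= 1·row0 → [0,6,2]
  row2 -= -3·row1 → [0,0,-4]

L=[[1,0,0],[2,1,0],[1,-3,1]] U=[[3,-1,-2],[0,-2,-2],[0,0,-4]]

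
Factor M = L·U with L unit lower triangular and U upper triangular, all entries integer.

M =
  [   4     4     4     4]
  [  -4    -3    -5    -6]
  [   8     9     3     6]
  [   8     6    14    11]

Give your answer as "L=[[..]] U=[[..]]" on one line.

  r1 -= -1·r0 → [0,1,-1,-2]
  r2 -= 2·r0 → [0,1,-5,-2]
  r3 -= 2·r0 → [0,-2,6,3]
  r2 -= 1·r1 → [0,0,-4,0]
  r3 -= -2·r1 → [0,0,4,-1]
  r3 -= -1·r2 → [0,0,0,-1]

L=[[1,0,0,0],[-1,1,0,0],[2,1,1,0],[2,-2,-1,1]] U=[[4,4,4,4],[0,1,-1,-2],[0,0,-4,0],[0,0,0,-1]]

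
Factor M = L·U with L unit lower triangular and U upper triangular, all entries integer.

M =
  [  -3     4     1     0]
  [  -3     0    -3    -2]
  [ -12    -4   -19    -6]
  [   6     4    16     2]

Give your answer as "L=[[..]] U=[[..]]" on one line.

L=[[1,0,0,0],[1,1,0,0],[4,5,1,0],[-2,-3,-2,1]] U=[[-3,4,1,0],[0,-4,-4,-2],[0,0,-3,4],[0,0,0,4]]

  R1 -= 1·R0 → [0,-4,-4,-2]
  R2 -= 4·R0 → [0,-20,-23,-6]
  R3 -= -2·R0 → [0,12,18,2]
  R2 -= 5·R1 → [0,0,-3,4]
  R3 -= -3·R1 → [0,0,6,-4]
  R3 -= -2·R2 → [0,0,0,4]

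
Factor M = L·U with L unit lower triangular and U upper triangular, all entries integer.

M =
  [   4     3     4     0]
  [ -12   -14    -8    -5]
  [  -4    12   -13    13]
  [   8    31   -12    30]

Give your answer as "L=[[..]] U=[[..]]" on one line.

  R1 -= -3·R0 → [0,-5,4,-5]
  R2 -= -1·R0 → [0,15,-9,13]
  R3 -= 2·R0 → [0,25,-20,30]
  R2 -= -3·R1 → [0,0,3,-2]
  R3 -= -5·R1 → [0,0,0,5]
  R3 -= 0·R2 → [0,0,0,5]

L=[[1,0,0,0],[-3,1,0,0],[-1,-3,1,0],[2,-5,0,1]] U=[[4,3,4,0],[0,-5,4,-5],[0,0,3,-2],[0,0,0,5]]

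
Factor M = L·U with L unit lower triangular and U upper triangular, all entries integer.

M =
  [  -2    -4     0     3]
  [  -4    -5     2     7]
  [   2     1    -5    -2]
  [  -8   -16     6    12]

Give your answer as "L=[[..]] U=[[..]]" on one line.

L=[[1,0,0,0],[2,1,0,0],[-1,-1,1,0],[4,0,-2,1]] U=[[-2,-4,0,3],[0,3,2,1],[0,0,-3,2],[0,0,0,4]]

  R1 -= 2·R0 → [0,3,2,1]
  R2 -= -1·R0 → [0,-3,-5,1]
  R3 -= 4·R0 → [0,0,6,0]
  R2 -= -1·R1 → [0,0,-3,2]
  R3 -= 0·R1 → [0,0,6,0]
  R3 -= -2·R2 → [0,0,0,4]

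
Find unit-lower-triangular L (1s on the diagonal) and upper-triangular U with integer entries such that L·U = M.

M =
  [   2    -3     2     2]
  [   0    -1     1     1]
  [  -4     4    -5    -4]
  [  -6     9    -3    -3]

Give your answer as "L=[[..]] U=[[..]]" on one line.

L=[[1,0,0,0],[0,1,0,0],[-2,2,1,0],[-3,0,-1,1]] U=[[2,-3,2,2],[0,-1,1,1],[0,0,-3,-2],[0,0,0,1]]

  row1 -= 0·row0 → [0,-1,1,1]
  row2 -= -2·row0 → [0,-2,-1,0]
  row3 -= -3·row0 → [0,0,3,3]
  row2 -= 2·row1 → [0,0,-3,-2]
  row3 -= 0·row1 → [0,0,3,3]
  row3 -= -1·row2 → [0,0,0,1]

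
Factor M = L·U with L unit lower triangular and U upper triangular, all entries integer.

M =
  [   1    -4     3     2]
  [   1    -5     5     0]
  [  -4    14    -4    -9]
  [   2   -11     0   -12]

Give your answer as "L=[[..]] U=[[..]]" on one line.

L=[[1,0,0,0],[1,1,0,0],[-4,2,1,0],[2,3,-3,1]] U=[[1,-4,3,2],[0,-1,2,-2],[0,0,4,3],[0,0,0,-1]]

  R1 -= 1·R0 → [0,-1,2,-2]
  R2 -= -4·R0 → [0,-2,8,-1]
  R3 -= 2·R0 → [0,-3,-6,-16]
  R2 -= 2·R1 → [0,0,4,3]
  R3 -= 3·R1 → [0,0,-12,-10]
  R3 -= -3·R2 → [0,0,0,-1]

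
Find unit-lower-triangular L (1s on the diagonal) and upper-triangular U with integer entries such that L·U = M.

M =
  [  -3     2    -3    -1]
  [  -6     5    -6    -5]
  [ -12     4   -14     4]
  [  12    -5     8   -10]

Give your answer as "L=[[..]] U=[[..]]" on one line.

L=[[1,0,0,0],[2,1,0,0],[4,-4,1,0],[-4,3,2,1]] U=[[-3,2,-3,-1],[0,1,0,-3],[0,0,-2,-4],[0,0,0,3]]

  r1 -= 2·r0 → [0,1,0,-3]
  r2 -= 4·r0 → [0,-4,-2,8]
  r3 -= -4·r0 → [0,3,-4,-14]
  r2 -= -4·r1 → [0,0,-2,-4]
  r3 -= 3·r1 → [0,0,-4,-5]
  r3 -= 2·r2 → [0,0,0,3]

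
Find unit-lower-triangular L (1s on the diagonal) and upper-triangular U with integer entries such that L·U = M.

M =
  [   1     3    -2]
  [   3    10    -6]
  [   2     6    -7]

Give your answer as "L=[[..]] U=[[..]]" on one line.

  r1 -= 3·r0 → [0,1,0]
  r2 -= 2·r0 → [0,0,-3]
  r2 -= 0·r1 → [0,0,-3]

L=[[1,0,0],[3,1,0],[2,0,1]] U=[[1,3,-2],[0,1,0],[0,0,-3]]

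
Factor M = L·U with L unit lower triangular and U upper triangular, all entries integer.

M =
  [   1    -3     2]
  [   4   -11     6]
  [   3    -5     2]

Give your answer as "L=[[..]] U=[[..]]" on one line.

L=[[1,0,0],[4,1,0],[3,4,1]] U=[[1,-3,2],[0,1,-2],[0,0,4]]

  r1 -= 4·r0 → [0,1,-2]
  r2 -= 3·r0 → [0,4,-4]
  r2 -= 4·r1 → [0,0,4]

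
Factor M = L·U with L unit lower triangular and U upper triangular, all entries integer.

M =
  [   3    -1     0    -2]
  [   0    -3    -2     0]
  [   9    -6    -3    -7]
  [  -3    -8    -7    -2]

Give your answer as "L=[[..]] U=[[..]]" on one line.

  r1 -= 0·r0 → [0,-3,-2,0]
  r2 -= 3·r0 → [0,-3,-3,-1]
  r3 -= -1·r0 → [0,-9,-7,-4]
  r2 -= 1·r1 → [0,0,-1,-1]
  r3 -= 3·r1 → [0,0,-1,-4]
  r3 -= 1·r2 → [0,0,0,-3]

L=[[1,0,0,0],[0,1,0,0],[3,1,1,0],[-1,3,1,1]] U=[[3,-1,0,-2],[0,-3,-2,0],[0,0,-1,-1],[0,0,0,-3]]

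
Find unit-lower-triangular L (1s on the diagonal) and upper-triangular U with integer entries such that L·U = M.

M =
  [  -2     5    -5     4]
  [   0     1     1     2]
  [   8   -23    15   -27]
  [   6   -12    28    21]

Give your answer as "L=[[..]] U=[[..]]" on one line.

L=[[1,0,0,0],[0,1,0,0],[-4,-3,1,0],[-3,3,-5,1]] U=[[-2,5,-5,4],[0,1,1,2],[0,0,-2,-5],[0,0,0,2]]

  r1 -= 0·r0 → [0,1,1,2]
  r2 -= -4·r0 → [0,-3,-5,-11]
  r3 -= -3·r0 → [0,3,13,33]
  r2 -= -3·r1 → [0,0,-2,-5]
  r3 -= 3·r1 → [0,0,10,27]
  r3 -= -5·r2 → [0,0,0,2]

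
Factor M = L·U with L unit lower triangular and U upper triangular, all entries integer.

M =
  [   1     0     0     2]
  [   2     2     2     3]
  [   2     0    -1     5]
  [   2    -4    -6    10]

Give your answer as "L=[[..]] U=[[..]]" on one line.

L=[[1,0,0,0],[2,1,0,0],[2,0,1,0],[2,-2,2,1]] U=[[1,0,0,2],[0,2,2,-1],[0,0,-1,1],[0,0,0,2]]

  r1 -= 2·r0 → [0,2,2,-1]
  r2 -= 2·r0 → [0,0,-1,1]
  r3 -= 2·r0 → [0,-4,-6,6]
  r2 -= 0·r1 → [0,0,-1,1]
  r3 -= -2·r1 → [0,0,-2,4]
  r3 -= 2·r2 → [0,0,0,2]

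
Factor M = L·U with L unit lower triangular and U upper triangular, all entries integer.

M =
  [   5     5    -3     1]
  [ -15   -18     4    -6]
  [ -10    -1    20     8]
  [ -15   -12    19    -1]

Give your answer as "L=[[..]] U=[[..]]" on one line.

L=[[1,0,0,0],[-3,1,0,0],[-2,-3,1,0],[-3,-1,-5,1]] U=[[5,5,-3,1],[0,-3,-5,-3],[0,0,-1,1],[0,0,0,4]]

  row1 -= -3·row0 → [0,-3,-5,-3]
  row2 -= -2·row0 → [0,9,14,10]
  row3 -= -3·row0 → [0,3,10,2]
  row2 -= -3·row1 → [0,0,-1,1]
  row3 -= -1·row1 → [0,0,5,-1]
  row3 -= -5·row2 → [0,0,0,4]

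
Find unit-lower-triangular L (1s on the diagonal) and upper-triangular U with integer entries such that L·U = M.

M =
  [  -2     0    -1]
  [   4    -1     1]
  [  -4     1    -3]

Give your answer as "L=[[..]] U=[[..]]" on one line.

L=[[1,0,0],[-2,1,0],[2,-1,1]] U=[[-2,0,-1],[0,-1,-1],[0,0,-2]]

  R1 -= -2·R0 → [0,-1,-1]
  R2 -= 2·R0 → [0,1,-1]
  R2 -= -1·R1 → [0,0,-2]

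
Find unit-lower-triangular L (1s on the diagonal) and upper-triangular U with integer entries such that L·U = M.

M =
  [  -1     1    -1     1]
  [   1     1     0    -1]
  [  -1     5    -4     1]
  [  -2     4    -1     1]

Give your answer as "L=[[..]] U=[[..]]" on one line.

  R1 -= -1·R0 → [0,2,-1,0]
  R2 -= 1·R0 → [0,4,-3,0]
  R3 -= 2·R0 → [0,2,1,-1]
  R2 -= 2·R1 → [0,0,-1,0]
  R3 -= 1·R1 → [0,0,2,-1]
  R3 -= -2·R2 → [0,0,0,-1]

L=[[1,0,0,0],[-1,1,0,0],[1,2,1,0],[2,1,-2,1]] U=[[-1,1,-1,1],[0,2,-1,0],[0,0,-1,0],[0,0,0,-1]]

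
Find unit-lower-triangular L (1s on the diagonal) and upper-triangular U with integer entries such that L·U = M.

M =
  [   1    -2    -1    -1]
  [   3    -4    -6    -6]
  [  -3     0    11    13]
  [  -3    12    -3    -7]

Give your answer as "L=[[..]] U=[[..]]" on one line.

  row1 -= 3·row0 → [0,2,-3,-3]
  row2 -= -3·row0 → [0,-6,8,10]
  row3 -= -3·row0 → [0,6,-6,-10]
  row2 -= -3·row1 → [0,0,-1,1]
  row3 -= 3·row1 → [0,0,3,-1]
  row3 -= -3·row2 → [0,0,0,2]

L=[[1,0,0,0],[3,1,0,0],[-3,-3,1,0],[-3,3,-3,1]] U=[[1,-2,-1,-1],[0,2,-3,-3],[0,0,-1,1],[0,0,0,2]]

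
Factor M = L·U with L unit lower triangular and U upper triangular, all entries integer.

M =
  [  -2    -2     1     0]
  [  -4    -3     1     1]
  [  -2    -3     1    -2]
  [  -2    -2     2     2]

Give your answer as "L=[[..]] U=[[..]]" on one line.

L=[[1,0,0,0],[2,1,0,0],[1,-1,1,0],[1,0,-1,1]] U=[[-2,-2,1,0],[0,1,-1,1],[0,0,-1,-1],[0,0,0,1]]

  R1 -= 2·R0 → [0,1,-1,1]
  R2 -= 1·R0 → [0,-1,0,-2]
  R3 -= 1·R0 → [0,0,1,2]
  R2 -= -1·R1 → [0,0,-1,-1]
  R3 -= 0·R1 → [0,0,1,2]
  R3 -= -1·R2 → [0,0,0,1]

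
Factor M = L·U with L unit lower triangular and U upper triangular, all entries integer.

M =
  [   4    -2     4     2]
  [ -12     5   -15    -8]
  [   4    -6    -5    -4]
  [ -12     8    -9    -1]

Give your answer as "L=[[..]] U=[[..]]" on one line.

  r1 -= -3·r0 → [0,-1,-3,-2]
  r2 -= 1·r0 → [0,-4,-9,-6]
  r3 -= -3·r0 → [0,2,3,5]
  r2 -= 4·r1 → [0,0,3,2]
  r3 -= -2·r1 → [0,0,-3,1]
  r3 -= -1·r2 → [0,0,0,3]

L=[[1,0,0,0],[-3,1,0,0],[1,4,1,0],[-3,-2,-1,1]] U=[[4,-2,4,2],[0,-1,-3,-2],[0,0,3,2],[0,0,0,3]]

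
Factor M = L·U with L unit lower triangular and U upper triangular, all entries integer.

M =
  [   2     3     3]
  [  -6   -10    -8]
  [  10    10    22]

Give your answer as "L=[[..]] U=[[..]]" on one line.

  R1 -= -3·R0 → [0,-1,1]
  R2 -= 5·R0 → [0,-5,7]
  R2 -= 5·R1 → [0,0,2]

L=[[1,0,0],[-3,1,0],[5,5,1]] U=[[2,3,3],[0,-1,1],[0,0,2]]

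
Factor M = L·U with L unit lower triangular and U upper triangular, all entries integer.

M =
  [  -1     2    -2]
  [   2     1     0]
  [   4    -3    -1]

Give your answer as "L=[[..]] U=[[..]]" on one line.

  R1 -= -2·R0 → [0,5,-4]
  R2 -= -4·R0 → [0,5,-9]
  R2 -= 1·R1 → [0,0,-5]

L=[[1,0,0],[-2,1,0],[-4,1,1]] U=[[-1,2,-2],[0,5,-4],[0,0,-5]]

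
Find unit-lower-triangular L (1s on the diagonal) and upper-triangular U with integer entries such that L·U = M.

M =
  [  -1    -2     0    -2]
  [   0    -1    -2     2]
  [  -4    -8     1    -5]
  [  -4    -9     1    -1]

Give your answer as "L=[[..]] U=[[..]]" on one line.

  R1 -= 0·R0 → [0,-1,-2,2]
  R2 -= 4·R0 → [0,0,1,3]
  R3 -= 4·R0 → [0,-1,1,7]
  R2 -= 0·R1 → [0,0,1,3]
  R3 -= 1·R1 → [0,0,3,5]
  R3 -= 3·R2 → [0,0,0,-4]

L=[[1,0,0,0],[0,1,0,0],[4,0,1,0],[4,1,3,1]] U=[[-1,-2,0,-2],[0,-1,-2,2],[0,0,1,3],[0,0,0,-4]]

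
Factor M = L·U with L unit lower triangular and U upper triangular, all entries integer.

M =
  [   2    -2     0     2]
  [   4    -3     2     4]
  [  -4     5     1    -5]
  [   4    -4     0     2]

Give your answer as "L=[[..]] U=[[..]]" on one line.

L=[[1,0,0,0],[2,1,0,0],[-2,1,1,0],[2,0,0,1]] U=[[2,-2,0,2],[0,1,2,0],[0,0,-1,-1],[0,0,0,-2]]

  row1 -= 2·row0 → [0,1,2,0]
  row2 -= -2·row0 → [0,1,1,-1]
  row3 -= 2·row0 → [0,0,0,-2]
  row2 -= 1·row1 → [0,0,-1,-1]
  row3 -= 0·row1 → [0,0,0,-2]
  row3 -= 0·row2 → [0,0,0,-2]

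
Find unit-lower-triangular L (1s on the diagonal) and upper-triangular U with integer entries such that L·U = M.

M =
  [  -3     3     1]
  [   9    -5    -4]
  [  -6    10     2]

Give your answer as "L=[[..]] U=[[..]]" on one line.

L=[[1,0,0],[-3,1,0],[2,1,1]] U=[[-3,3,1],[0,4,-1],[0,0,1]]

  R1 -= -3·R0 → [0,4,-1]
  R2 -= 2·R0 → [0,4,0]
  R2 -= 1·R1 → [0,0,1]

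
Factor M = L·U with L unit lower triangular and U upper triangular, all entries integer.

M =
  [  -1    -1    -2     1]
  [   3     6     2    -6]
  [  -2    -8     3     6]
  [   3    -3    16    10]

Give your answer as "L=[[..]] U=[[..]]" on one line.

L=[[1,0,0,0],[-3,1,0,0],[2,-2,1,0],[-3,-2,-2,1]] U=[[-1,-1,-2,1],[0,3,-4,-3],[0,0,-1,-2],[0,0,0,3]]

  R1 -= -3·R0 → [0,3,-4,-3]
  R2 -= 2·R0 → [0,-6,7,4]
  R3 -= -3·R0 → [0,-6,10,13]
  R2 -= -2·R1 → [0,0,-1,-2]
  R3 -= -2·R1 → [0,0,2,7]
  R3 -= -2·R2 → [0,0,0,3]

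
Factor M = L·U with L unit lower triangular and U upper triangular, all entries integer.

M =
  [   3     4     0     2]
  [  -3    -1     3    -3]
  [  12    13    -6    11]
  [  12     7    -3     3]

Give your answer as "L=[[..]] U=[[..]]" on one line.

L=[[1,0,0,0],[-1,1,0,0],[4,-1,1,0],[4,-3,-2,1]] U=[[3,4,0,2],[0,3,3,-1],[0,0,-3,2],[0,0,0,-4]]

  R1 -= -1·R0 → [0,3,3,-1]
  R2 -= 4·R0 → [0,-3,-6,3]
  R3 -= 4·R0 → [0,-9,-3,-5]
  R2 -= -1·R1 → [0,0,-3,2]
  R3 -= -3·R1 → [0,0,6,-8]
  R3 -= -2·R2 → [0,0,0,-4]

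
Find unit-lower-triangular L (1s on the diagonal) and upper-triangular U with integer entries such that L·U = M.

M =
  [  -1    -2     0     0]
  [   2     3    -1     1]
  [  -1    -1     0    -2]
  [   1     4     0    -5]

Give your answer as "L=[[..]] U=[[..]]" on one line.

  row1 -= -2·row0 → [0,-1,-1,1]
  row2 -= 1·row0 → [0,1,0,-2]
  row3 -= -1·row0 → [0,2,0,-5]
  row2 -= -1·row1 → [0,0,-1,-1]
  row3 -= -2·row1 → [0,0,-2,-3]
  row3 -= 2·row2 → [0,0,0,-1]

L=[[1,0,0,0],[-2,1,0,0],[1,-1,1,0],[-1,-2,2,1]] U=[[-1,-2,0,0],[0,-1,-1,1],[0,0,-1,-1],[0,0,0,-1]]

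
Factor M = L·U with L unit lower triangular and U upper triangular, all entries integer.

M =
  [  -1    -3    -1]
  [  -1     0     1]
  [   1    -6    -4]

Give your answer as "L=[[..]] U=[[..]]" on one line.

  R1 -= 1·R0 → [0,3,2]
  R2 -= -1·R0 → [0,-9,-5]
  R2 -= -3·R1 → [0,0,1]

L=[[1,0,0],[1,1,0],[-1,-3,1]] U=[[-1,-3,-1],[0,3,2],[0,0,1]]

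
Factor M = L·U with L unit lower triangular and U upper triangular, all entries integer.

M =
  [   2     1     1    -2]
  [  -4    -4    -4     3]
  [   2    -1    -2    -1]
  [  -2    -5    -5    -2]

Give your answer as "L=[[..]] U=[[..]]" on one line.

L=[[1,0,0,0],[-2,1,0,0],[1,1,1,0],[-1,2,0,1]] U=[[2,1,1,-2],[0,-2,-2,-1],[0,0,-1,2],[0,0,0,-2]]

  r1 -= -2·r0 → [0,-2,-2,-1]
  r2 -= 1·r0 → [0,-2,-3,1]
  r3 -= -1·r0 → [0,-4,-4,-4]
  r2 -= 1·r1 → [0,0,-1,2]
  r3 -= 2·r1 → [0,0,0,-2]
  r3 -= 0·r2 → [0,0,0,-2]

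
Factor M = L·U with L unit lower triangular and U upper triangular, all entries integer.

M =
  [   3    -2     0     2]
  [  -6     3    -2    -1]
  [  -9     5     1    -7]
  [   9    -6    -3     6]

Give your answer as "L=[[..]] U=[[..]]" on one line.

L=[[1,0,0,0],[-2,1,0,0],[-3,1,1,0],[3,0,-1,1]] U=[[3,-2,0,2],[0,-1,-2,3],[0,0,3,-4],[0,0,0,-4]]

  R1 -= -2·R0 → [0,-1,-2,3]
  R2 -= -3·R0 → [0,-1,1,-1]
  R3 -= 3·R0 → [0,0,-3,0]
  R2 -= 1·R1 → [0,0,3,-4]
  R3 -= 0·R1 → [0,0,-3,0]
  R3 -= -1·R2 → [0,0,0,-4]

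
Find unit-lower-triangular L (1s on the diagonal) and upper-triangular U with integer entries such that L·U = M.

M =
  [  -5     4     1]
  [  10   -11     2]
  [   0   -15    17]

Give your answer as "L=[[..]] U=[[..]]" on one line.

  R1 -= -2·R0 → [0,-3,4]
  R2 -= 0·R0 → [0,-15,17]
  R2 -= 5·R1 → [0,0,-3]

L=[[1,0,0],[-2,1,0],[0,5,1]] U=[[-5,4,1],[0,-3,4],[0,0,-3]]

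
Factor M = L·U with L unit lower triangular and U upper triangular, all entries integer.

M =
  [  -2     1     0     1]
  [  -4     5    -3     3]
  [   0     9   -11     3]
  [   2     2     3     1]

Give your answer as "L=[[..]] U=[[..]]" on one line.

L=[[1,0,0,0],[2,1,0,0],[0,3,1,0],[-1,1,-3,1]] U=[[-2,1,0,1],[0,3,-3,1],[0,0,-2,0],[0,0,0,1]]

  row1 -= 2·row0 → [0,3,-3,1]
  row2 -= 0·row0 → [0,9,-11,3]
  row3 -= -1·row0 → [0,3,3,2]
  row2 -= 3·row1 → [0,0,-2,0]
  row3 -= 1·row1 → [0,0,6,1]
  row3 -= -3·row2 → [0,0,0,1]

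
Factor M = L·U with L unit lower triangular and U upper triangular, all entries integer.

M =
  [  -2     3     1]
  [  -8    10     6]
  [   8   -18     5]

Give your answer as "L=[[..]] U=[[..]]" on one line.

  R1 -= 4·R0 → [0,-2,2]
  R2 -= -4·R0 → [0,-6,9]
  R2 -= 3·R1 → [0,0,3]

L=[[1,0,0],[4,1,0],[-4,3,1]] U=[[-2,3,1],[0,-2,2],[0,0,3]]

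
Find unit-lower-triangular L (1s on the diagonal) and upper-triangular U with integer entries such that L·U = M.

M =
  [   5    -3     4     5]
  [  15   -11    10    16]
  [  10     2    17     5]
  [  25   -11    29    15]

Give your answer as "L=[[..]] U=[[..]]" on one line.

  row1 -= 3·row0 → [0,-2,-2,1]
  row2 -= 2·row0 → [0,8,9,-5]
  row3 -= 5·row0 → [0,4,9,-10]
  row2 -= -4·row1 → [0,0,1,-1]
  row3 -= -2·row1 → [0,0,5,-8]
  row3 -= 5·row2 → [0,0,0,-3]

L=[[1,0,0,0],[3,1,0,0],[2,-4,1,0],[5,-2,5,1]] U=[[5,-3,4,5],[0,-2,-2,1],[0,0,1,-1],[0,0,0,-3]]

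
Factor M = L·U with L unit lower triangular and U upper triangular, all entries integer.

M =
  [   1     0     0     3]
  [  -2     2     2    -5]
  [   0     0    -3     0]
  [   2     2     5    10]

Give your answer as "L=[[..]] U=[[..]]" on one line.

  row1 -= -2·row0 → [0,2,2,1]
  row2 -= 0·row0 → [0,0,-3,0]
  row3 -= 2·row0 → [0,2,5,4]
  row2 -= 0·row1 → [0,0,-3,0]
  row3 -= 1·row1 → [0,0,3,3]
  row3 -= -1·row2 → [0,0,0,3]

L=[[1,0,0,0],[-2,1,0,0],[0,0,1,0],[2,1,-1,1]] U=[[1,0,0,3],[0,2,2,1],[0,0,-3,0],[0,0,0,3]]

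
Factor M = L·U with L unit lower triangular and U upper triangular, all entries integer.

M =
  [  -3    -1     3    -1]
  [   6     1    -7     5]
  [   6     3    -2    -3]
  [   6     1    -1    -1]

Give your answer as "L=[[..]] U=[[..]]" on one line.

L=[[1,0,0,0],[-2,1,0,0],[-2,-1,1,0],[-2,1,2,1]] U=[[-3,-1,3,-1],[0,-1,-1,3],[0,0,3,-2],[0,0,0,-2]]

  r1 -= -2·r0 → [0,-1,-1,3]
  r2 -= -2·r0 → [0,1,4,-5]
  r3 -= -2·r0 → [0,-1,5,-3]
  r2 -= -1·r1 → [0,0,3,-2]
  r3 -= 1·r1 → [0,0,6,-6]
  r3 -= 2·r2 → [0,0,0,-2]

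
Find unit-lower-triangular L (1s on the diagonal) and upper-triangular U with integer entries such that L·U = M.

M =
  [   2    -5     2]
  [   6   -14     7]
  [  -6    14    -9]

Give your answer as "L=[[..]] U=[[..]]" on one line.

  row1 -= 3·row0 → [0,1,1]
  row2 -= -3·row0 → [0,-1,-3]
  row2 -= -1·row1 → [0,0,-2]

L=[[1,0,0],[3,1,0],[-3,-1,1]] U=[[2,-5,2],[0,1,1],[0,0,-2]]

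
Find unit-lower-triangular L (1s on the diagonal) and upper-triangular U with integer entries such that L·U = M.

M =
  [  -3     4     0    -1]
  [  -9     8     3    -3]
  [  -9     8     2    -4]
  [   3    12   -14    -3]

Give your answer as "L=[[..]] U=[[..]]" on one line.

  r1 -= 3·r0 → [0,-4,3,0]
  r2 -= 3·r0 → [0,-4,2,-1]
  r3 -= -1·r0 → [0,16,-14,-4]
  r2 -= 1·r1 → [0,0,-1,-1]
  r3 -= -4·r1 → [0,0,-2,-4]
  r3 -= 2·r2 → [0,0,0,-2]

L=[[1,0,0,0],[3,1,0,0],[3,1,1,0],[-1,-4,2,1]] U=[[-3,4,0,-1],[0,-4,3,0],[0,0,-1,-1],[0,0,0,-2]]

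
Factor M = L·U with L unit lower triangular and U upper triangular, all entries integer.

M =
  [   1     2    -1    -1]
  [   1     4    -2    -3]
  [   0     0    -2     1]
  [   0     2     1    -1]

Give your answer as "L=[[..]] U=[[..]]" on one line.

L=[[1,0,0,0],[1,1,0,0],[0,0,1,0],[0,1,-1,1]] U=[[1,2,-1,-1],[0,2,-1,-2],[0,0,-2,1],[0,0,0,2]]

  R1 -= 1·R0 → [0,2,-1,-2]
  R2 -= 0·R0 → [0,0,-2,1]
  R3 -= 0·R0 → [0,2,1,-1]
  R2 -= 0·R1 → [0,0,-2,1]
  R3 -= 1·R1 → [0,0,2,1]
  R3 -= -1·R2 → [0,0,0,2]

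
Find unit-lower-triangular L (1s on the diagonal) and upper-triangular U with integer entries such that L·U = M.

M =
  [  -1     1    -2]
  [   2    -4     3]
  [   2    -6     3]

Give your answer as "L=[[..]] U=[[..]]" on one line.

L=[[1,0,0],[-2,1,0],[-2,2,1]] U=[[-1,1,-2],[0,-2,-1],[0,0,1]]

  r1 -= -2·r0 → [0,-2,-1]
  r2 -= -2·r0 → [0,-4,-1]
  r2 -= 2·r1 → [0,0,1]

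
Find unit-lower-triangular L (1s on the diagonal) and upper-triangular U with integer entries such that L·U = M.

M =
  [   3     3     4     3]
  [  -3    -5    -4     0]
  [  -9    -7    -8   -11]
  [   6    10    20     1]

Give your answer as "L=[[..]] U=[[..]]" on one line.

  r1 -= -1·r0 → [0,-2,0,3]
  r2 -= -3·r0 → [0,2,4,-2]
  r3 -= 2·r0 → [0,4,12,-5]
  r2 -= -1·r1 → [0,0,4,1]
  r3 -= -2·r1 → [0,0,12,1]
  r3 -= 3·r2 → [0,0,0,-2]

L=[[1,0,0,0],[-1,1,0,0],[-3,-1,1,0],[2,-2,3,1]] U=[[3,3,4,3],[0,-2,0,3],[0,0,4,1],[0,0,0,-2]]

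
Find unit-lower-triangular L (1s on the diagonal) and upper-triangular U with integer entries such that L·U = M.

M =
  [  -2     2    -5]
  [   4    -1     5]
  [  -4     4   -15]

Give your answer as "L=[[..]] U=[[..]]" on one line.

L=[[1,0,0],[-2,1,0],[2,0,1]] U=[[-2,2,-5],[0,3,-5],[0,0,-5]]

  row1 -= -2·row0 → [0,3,-5]
  row2 -= 2·row0 → [0,0,-5]
  row2 -= 0·row1 → [0,0,-5]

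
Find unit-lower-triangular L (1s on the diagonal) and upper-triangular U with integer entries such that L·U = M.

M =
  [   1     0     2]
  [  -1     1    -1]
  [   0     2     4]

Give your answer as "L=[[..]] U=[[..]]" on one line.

  row1 -= -1·row0 → [0,1,1]
  row2 -= 0·row0 → [0,2,4]
  row2 -= 2·row1 → [0,0,2]

L=[[1,0,0],[-1,1,0],[0,2,1]] U=[[1,0,2],[0,1,1],[0,0,2]]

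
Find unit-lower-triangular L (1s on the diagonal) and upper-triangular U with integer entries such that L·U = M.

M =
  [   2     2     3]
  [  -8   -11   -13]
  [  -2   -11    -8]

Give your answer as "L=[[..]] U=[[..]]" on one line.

  row1 -= -4·row0 → [0,-3,-1]
  row2 -= -1·row0 → [0,-9,-5]
  row2 -= 3·row1 → [0,0,-2]

L=[[1,0,0],[-4,1,0],[-1,3,1]] U=[[2,2,3],[0,-3,-1],[0,0,-2]]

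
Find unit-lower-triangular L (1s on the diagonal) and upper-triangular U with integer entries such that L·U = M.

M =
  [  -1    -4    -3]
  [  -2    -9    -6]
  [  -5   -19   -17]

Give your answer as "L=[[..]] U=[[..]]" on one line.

L=[[1,0,0],[2,1,0],[5,-1,1]] U=[[-1,-4,-3],[0,-1,0],[0,0,-2]]

  row1 -= 2·row0 → [0,-1,0]
  row2 -= 5·row0 → [0,1,-2]
  row2 -= -1·row1 → [0,0,-2]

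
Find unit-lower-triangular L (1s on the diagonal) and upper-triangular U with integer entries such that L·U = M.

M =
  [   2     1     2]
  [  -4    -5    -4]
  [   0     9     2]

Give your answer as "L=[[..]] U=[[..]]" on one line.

  r1 -= -2·r0 → [0,-3,0]
  r2 -= 0·r0 → [0,9,2]
  r2 -= -3·r1 → [0,0,2]

L=[[1,0,0],[-2,1,0],[0,-3,1]] U=[[2,1,2],[0,-3,0],[0,0,2]]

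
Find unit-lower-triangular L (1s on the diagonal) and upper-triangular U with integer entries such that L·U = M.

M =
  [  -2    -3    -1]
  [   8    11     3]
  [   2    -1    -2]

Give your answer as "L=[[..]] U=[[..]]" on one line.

L=[[1,0,0],[-4,1,0],[-1,4,1]] U=[[-2,-3,-1],[0,-1,-1],[0,0,1]]

  row1 -= -4·row0 → [0,-1,-1]
  row2 -= -1·row0 → [0,-4,-3]
  row2 -= 4·row1 → [0,0,1]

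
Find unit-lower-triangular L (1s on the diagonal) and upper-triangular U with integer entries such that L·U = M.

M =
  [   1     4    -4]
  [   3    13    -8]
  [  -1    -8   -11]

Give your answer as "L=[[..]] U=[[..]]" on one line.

  R1 -= 3·R0 → [0,1,4]
  R2 -= -1·R0 → [0,-4,-15]
  R2 -= -4·R1 → [0,0,1]

L=[[1,0,0],[3,1,0],[-1,-4,1]] U=[[1,4,-4],[0,1,4],[0,0,1]]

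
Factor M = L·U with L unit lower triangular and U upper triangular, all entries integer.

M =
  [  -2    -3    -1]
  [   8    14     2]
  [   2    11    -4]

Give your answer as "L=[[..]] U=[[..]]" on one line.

L=[[1,0,0],[-4,1,0],[-1,4,1]] U=[[-2,-3,-1],[0,2,-2],[0,0,3]]

  r1 -= -4·r0 → [0,2,-2]
  r2 -= -1·r0 → [0,8,-5]
  r2 -= 4·r1 → [0,0,3]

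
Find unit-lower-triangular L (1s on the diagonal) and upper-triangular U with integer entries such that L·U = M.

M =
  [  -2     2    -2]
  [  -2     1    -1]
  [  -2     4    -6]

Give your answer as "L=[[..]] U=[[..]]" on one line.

L=[[1,0,0],[1,1,0],[1,-2,1]] U=[[-2,2,-2],[0,-1,1],[0,0,-2]]

  R1 -= 1·R0 → [0,-1,1]
  R2 -= 1·R0 → [0,2,-4]
  R2 -= -2·R1 → [0,0,-2]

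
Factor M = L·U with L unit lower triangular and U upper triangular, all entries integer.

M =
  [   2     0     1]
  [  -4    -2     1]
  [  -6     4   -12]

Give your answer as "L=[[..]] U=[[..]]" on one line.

  r1 -= -2·r0 → [0,-2,3]
  r2 -= -3·r0 → [0,4,-9]
  r2 -= -2·r1 → [0,0,-3]

L=[[1,0,0],[-2,1,0],[-3,-2,1]] U=[[2,0,1],[0,-2,3],[0,0,-3]]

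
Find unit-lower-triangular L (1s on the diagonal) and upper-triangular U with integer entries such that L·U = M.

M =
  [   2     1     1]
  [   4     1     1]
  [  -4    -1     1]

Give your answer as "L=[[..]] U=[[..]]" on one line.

L=[[1,0,0],[2,1,0],[-2,-1,1]] U=[[2,1,1],[0,-1,-1],[0,0,2]]

  R1 -= 2·R0 → [0,-1,-1]
  R2 -= -2·R0 → [0,1,3]
  R2 -= -1·R1 → [0,0,2]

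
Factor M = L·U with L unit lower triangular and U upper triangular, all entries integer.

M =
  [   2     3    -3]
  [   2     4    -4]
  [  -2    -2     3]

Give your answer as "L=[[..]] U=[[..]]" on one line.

L=[[1,0,0],[1,1,0],[-1,1,1]] U=[[2,3,-3],[0,1,-1],[0,0,1]]

  r1 -= 1·r0 → [0,1,-1]
  r2 -= -1·r0 → [0,1,0]
  r2 -= 1·r1 → [0,0,1]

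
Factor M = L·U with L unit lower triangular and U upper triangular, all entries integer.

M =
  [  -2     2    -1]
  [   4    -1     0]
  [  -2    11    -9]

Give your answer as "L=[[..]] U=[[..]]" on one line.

  row1 -= -2·row0 → [0,3,-2]
  row2 -= 1·row0 → [0,9,-8]
  row2 -= 3·row1 → [0,0,-2]

L=[[1,0,0],[-2,1,0],[1,3,1]] U=[[-2,2,-1],[0,3,-2],[0,0,-2]]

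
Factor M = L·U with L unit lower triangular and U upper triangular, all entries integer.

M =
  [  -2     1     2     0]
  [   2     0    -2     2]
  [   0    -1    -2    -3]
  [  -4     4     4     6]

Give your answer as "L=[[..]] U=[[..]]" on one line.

L=[[1,0,0,0],[-1,1,0,0],[0,-1,1,0],[2,2,0,1]] U=[[-2,1,2,0],[0,1,0,2],[0,0,-2,-1],[0,0,0,2]]

  row1 -= -1·row0 → [0,1,0,2]
  row2 -= 0·row0 → [0,-1,-2,-3]
  row3 -= 2·row0 → [0,2,0,6]
  row2 -= -1·row1 → [0,0,-2,-1]
  row3 -= 2·row1 → [0,0,0,2]
  row3 -= 0·row2 → [0,0,0,2]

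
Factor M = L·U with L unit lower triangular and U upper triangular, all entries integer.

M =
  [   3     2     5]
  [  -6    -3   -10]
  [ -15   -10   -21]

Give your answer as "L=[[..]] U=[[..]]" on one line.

L=[[1,0,0],[-2,1,0],[-5,0,1]] U=[[3,2,5],[0,1,0],[0,0,4]]

  r1 -= -2·r0 → [0,1,0]
  r2 -= -5·r0 → [0,0,4]
  r2 -= 0·r1 → [0,0,4]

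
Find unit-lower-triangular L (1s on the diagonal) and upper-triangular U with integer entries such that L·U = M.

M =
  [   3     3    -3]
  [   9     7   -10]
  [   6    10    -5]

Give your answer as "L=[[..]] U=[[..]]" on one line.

  R1 -= 3·R0 → [0,-2,-1]
  R2 -= 2·R0 → [0,4,1]
  R2 -= -2·R1 → [0,0,-1]

L=[[1,0,0],[3,1,0],[2,-2,1]] U=[[3,3,-3],[0,-2,-1],[0,0,-1]]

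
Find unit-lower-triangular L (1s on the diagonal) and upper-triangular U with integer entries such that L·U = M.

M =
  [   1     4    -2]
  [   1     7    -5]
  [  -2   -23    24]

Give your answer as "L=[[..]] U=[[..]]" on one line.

L=[[1,0,0],[1,1,0],[-2,-5,1]] U=[[1,4,-2],[0,3,-3],[0,0,5]]

  r1 -= 1·r0 → [0,3,-3]
  r2 -= -2·r0 → [0,-15,20]
  r2 -= -5·r1 → [0,0,5]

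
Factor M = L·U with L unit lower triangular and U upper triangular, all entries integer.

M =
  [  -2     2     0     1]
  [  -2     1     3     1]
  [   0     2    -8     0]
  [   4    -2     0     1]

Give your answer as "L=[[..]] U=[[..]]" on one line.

L=[[1,0,0,0],[1,1,0,0],[0,-2,1,0],[-2,-2,-3,1]] U=[[-2,2,0,1],[0,-1,3,0],[0,0,-2,0],[0,0,0,3]]

  r1 -= 1·r0 → [0,-1,3,0]
  r2 -= 0·r0 → [0,2,-8,0]
  r3 -= -2·r0 → [0,2,0,3]
  r2 -= -2·r1 → [0,0,-2,0]
  r3 -= -2·r1 → [0,0,6,3]
  r3 -= -3·r2 → [0,0,0,3]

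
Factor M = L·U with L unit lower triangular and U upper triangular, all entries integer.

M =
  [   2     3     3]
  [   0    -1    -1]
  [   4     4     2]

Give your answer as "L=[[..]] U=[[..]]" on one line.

  row1 -= 0·row0 → [0,-1,-1]
  row2 -= 2·row0 → [0,-2,-4]
  row2 -= 2·row1 → [0,0,-2]

L=[[1,0,0],[0,1,0],[2,2,1]] U=[[2,3,3],[0,-1,-1],[0,0,-2]]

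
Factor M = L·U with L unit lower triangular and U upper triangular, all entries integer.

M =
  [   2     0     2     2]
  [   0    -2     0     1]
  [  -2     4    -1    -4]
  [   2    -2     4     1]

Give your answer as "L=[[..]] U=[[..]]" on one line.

  R1 -= 0·R0 → [0,-2,0,1]
  R2 -= -1·R0 → [0,4,1,-2]
  R3 -= 1·R0 → [0,-2,2,-1]
  R2 -= -2·R1 → [0,0,1,0]
  R3 -= 1·R1 → [0,0,2,-2]
  R3 -= 2·R2 → [0,0,0,-2]

L=[[1,0,0,0],[0,1,0,0],[-1,-2,1,0],[1,1,2,1]] U=[[2,0,2,2],[0,-2,0,1],[0,0,1,0],[0,0,0,-2]]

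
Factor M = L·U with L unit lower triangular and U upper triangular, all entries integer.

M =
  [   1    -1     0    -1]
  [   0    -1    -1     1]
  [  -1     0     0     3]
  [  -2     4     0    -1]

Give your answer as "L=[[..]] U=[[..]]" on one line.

L=[[1,0,0,0],[0,1,0,0],[-1,1,1,0],[-2,-2,-2,1]] U=[[1,-1,0,-1],[0,-1,-1,1],[0,0,1,1],[0,0,0,1]]

  row1 -= 0·row0 → [0,-1,-1,1]
  row2 -= -1·row0 → [0,-1,0,2]
  row3 -= -2·row0 → [0,2,0,-3]
  row2 -= 1·row1 → [0,0,1,1]
  row3 -= -2·row1 → [0,0,-2,-1]
  row3 -= -2·row2 → [0,0,0,1]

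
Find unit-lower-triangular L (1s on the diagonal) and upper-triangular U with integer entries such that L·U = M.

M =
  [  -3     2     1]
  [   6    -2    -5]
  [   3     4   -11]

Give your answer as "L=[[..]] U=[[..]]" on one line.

L=[[1,0,0],[-2,1,0],[-1,3,1]] U=[[-3,2,1],[0,2,-3],[0,0,-1]]

  r1 -= -2·r0 → [0,2,-3]
  r2 -= -1·r0 → [0,6,-10]
  r2 -= 3·r1 → [0,0,-1]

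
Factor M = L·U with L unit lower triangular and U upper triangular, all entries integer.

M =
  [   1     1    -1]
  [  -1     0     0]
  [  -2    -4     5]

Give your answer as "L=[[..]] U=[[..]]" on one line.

  row1 -= -1·row0 → [0,1,-1]
  row2 -= -2·row0 → [0,-2,3]
  row2 -= -2·row1 → [0,0,1]

L=[[1,0,0],[-1,1,0],[-2,-2,1]] U=[[1,1,-1],[0,1,-1],[0,0,1]]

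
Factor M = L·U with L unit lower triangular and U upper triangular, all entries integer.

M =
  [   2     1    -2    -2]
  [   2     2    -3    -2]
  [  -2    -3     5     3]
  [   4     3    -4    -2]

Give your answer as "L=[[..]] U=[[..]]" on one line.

  r1 -= 1·r0 → [0,1,-1,0]
  r2 -= -1·r0 → [0,-2,3,1]
  r3 -= 2·r0 → [0,1,0,2]
  r2 -= -2·r1 → [0,0,1,1]
  r3 -= 1·r1 → [0,0,1,2]
  r3 -= 1·r2 → [0,0,0,1]

L=[[1,0,0,0],[1,1,0,0],[-1,-2,1,0],[2,1,1,1]] U=[[2,1,-2,-2],[0,1,-1,0],[0,0,1,1],[0,0,0,1]]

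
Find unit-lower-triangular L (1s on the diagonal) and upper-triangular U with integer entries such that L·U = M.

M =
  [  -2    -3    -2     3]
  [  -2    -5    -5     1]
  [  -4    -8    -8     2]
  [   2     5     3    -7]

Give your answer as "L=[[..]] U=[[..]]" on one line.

L=[[1,0,0,0],[1,1,0,0],[2,1,1,0],[-1,-1,2,1]] U=[[-2,-3,-2,3],[0,-2,-3,-2],[0,0,-1,-2],[0,0,0,-2]]

  r1 -= 1·r0 → [0,-2,-3,-2]
  r2 -= 2·r0 → [0,-2,-4,-4]
  r3 -= -1·r0 → [0,2,1,-4]
  r2 -= 1·r1 → [0,0,-1,-2]
  r3 -= -1·r1 → [0,0,-2,-6]
  r3 -= 2·r2 → [0,0,0,-2]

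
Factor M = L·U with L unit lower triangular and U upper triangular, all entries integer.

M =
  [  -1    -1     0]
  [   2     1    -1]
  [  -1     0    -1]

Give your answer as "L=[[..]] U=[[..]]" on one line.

  row1 -= -2·row0 → [0,-1,-1]
  row2 -= 1·row0 → [0,1,-1]
  row2 -= -1·row1 → [0,0,-2]

L=[[1,0,0],[-2,1,0],[1,-1,1]] U=[[-1,-1,0],[0,-1,-1],[0,0,-2]]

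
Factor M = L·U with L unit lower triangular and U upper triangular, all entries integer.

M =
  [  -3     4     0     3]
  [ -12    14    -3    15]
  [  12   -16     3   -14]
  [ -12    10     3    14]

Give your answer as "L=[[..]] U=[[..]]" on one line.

L=[[1,0,0,0],[4,1,0,0],[-4,0,1,0],[4,3,4,1]] U=[[-3,4,0,3],[0,-2,-3,3],[0,0,3,-2],[0,0,0,1]]

  r1 -= 4·r0 → [0,-2,-3,3]
  r2 -= -4·r0 → [0,0,3,-2]
  r3 -= 4·r0 → [0,-6,3,2]
  r2 -= 0·r1 → [0,0,3,-2]
  r3 -= 3·r1 → [0,0,12,-7]
  r3 -= 4·r2 → [0,0,0,1]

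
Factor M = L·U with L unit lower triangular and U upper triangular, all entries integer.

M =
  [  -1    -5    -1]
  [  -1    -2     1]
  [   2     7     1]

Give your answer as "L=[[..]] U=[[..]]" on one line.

L=[[1,0,0],[1,1,0],[-2,-1,1]] U=[[-1,-5,-1],[0,3,2],[0,0,1]]

  r1 -= 1·r0 → [0,3,2]
  r2 -= -2·r0 → [0,-3,-1]
  r2 -= -1·r1 → [0,0,1]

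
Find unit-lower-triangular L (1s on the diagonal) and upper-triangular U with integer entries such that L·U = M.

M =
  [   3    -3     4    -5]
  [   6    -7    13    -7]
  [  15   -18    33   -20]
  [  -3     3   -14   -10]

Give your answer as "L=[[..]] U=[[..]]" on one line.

  R1 -= 2·R0 → [0,-1,5,3]
  R2 -= 5·R0 → [0,-3,13,5]
  R3 -= -1·R0 → [0,0,-10,-15]
  R2 -= 3·R1 → [0,0,-2,-4]
  R3 -= 0·R1 → [0,0,-10,-15]
  R3 -= 5·R2 → [0,0,0,5]

L=[[1,0,0,0],[2,1,0,0],[5,3,1,0],[-1,0,5,1]] U=[[3,-3,4,-5],[0,-1,5,3],[0,0,-2,-4],[0,0,0,5]]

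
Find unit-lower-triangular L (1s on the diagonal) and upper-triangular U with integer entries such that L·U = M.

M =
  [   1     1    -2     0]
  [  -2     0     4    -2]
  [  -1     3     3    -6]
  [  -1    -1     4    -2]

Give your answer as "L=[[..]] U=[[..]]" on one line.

  r1 -= -2·r0 → [0,2,0,-2]
  r2 -= -1·r0 → [0,4,1,-6]
  r3 -= -1·r0 → [0,0,2,-2]
  r2 -= 2·r1 → [0,0,1,-2]
  r3 -= 0·r1 → [0,0,2,-2]
  r3 -= 2·r2 → [0,0,0,2]

L=[[1,0,0,0],[-2,1,0,0],[-1,2,1,0],[-1,0,2,1]] U=[[1,1,-2,0],[0,2,0,-2],[0,0,1,-2],[0,0,0,2]]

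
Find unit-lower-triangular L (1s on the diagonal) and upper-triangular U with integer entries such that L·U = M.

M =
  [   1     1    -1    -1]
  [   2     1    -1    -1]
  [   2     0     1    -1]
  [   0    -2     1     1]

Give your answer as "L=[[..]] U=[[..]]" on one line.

  r1 -= 2·r0 → [0,-1,1,1]
  r2 -= 2·r0 → [0,-2,3,1]
  r3 -= 0·r0 → [0,-2,1,1]
  r2 -= 2·r1 → [0,0,1,-1]
  r3 -= 2·r1 → [0,0,-1,-1]
  r3 -= -1·r2 → [0,0,0,-2]

L=[[1,0,0,0],[2,1,0,0],[2,2,1,0],[0,2,-1,1]] U=[[1,1,-1,-1],[0,-1,1,1],[0,0,1,-1],[0,0,0,-2]]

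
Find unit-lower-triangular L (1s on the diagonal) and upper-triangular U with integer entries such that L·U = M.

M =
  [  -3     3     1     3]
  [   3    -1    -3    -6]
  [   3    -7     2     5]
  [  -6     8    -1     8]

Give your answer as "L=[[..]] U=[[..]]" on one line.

L=[[1,0,0,0],[-1,1,0,0],[-1,-2,1,0],[2,1,1,1]] U=[[-3,3,1,3],[0,2,-2,-3],[0,0,-1,2],[0,0,0,3]]

  R1 -= -1·R0 → [0,2,-2,-3]
  R2 -= -1·R0 → [0,-4,3,8]
  R3 -= 2·R0 → [0,2,-3,2]
  R2 -= -2·R1 → [0,0,-1,2]
  R3 -= 1·R1 → [0,0,-1,5]
  R3 -= 1·R2 → [0,0,0,3]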